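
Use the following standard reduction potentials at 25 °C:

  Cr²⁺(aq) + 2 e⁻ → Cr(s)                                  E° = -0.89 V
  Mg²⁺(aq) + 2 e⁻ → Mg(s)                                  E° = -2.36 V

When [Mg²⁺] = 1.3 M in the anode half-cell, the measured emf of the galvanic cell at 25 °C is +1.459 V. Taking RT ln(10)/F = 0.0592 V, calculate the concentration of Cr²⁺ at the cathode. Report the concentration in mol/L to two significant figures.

Cr²⁺/Cr is the cathode, Mg²⁺/Mg the anode: E°cell = +1.47 V, n = 2.
Overall reaction: Cr²⁺(aq) + Mg(s) → Cr(s) + Mg²⁺(aq); Q = [Mg²⁺]^1/[Cr²⁺]^1.
From E = E° − (0.0592/n) log Q: log Q = (E° − E)·n/0.0592 = (+1.47 − (+1.459))·2/0.0592 = 0.3716.
So 1·log[Cr²⁺] = 1·log(1.3) − log Q = 0.1139 − (0.3716) = -0.2577; [Cr²⁺] = 10^(-0.2577) ≈ 0.55 M.

0.55 M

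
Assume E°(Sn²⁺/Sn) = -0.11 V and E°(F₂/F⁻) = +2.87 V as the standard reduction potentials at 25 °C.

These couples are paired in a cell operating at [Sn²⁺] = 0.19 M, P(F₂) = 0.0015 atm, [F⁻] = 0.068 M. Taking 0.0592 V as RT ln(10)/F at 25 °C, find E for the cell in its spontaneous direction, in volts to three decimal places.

F₂/F⁻ is the cathode (higher E°), Sn²⁺/Sn the anode: E°cell = +2.87 − (-0.11) = +2.98 V, n = 2.
Overall: F₂(g) + Sn(s) → 2 F⁻(aq) + Sn²⁺(aq)
Q = [F⁻]^2·[Sn²⁺] / (P(F₂)); log Q = -0.232.
E = E° − (0.0592/n) log Q = +2.98 − (0.0592/2)(-0.232) = +2.987 V.

+2.987 V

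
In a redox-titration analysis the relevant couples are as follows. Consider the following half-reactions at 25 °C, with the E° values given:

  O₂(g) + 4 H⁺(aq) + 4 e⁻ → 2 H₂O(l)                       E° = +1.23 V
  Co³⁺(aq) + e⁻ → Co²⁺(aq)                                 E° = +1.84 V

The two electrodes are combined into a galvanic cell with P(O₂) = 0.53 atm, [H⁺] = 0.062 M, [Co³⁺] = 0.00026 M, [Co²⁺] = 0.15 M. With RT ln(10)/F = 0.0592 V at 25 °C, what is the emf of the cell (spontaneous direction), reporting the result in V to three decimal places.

Co³⁺/Co²⁺ is the cathode (higher E°), O₂/H₂O the anode: E°cell = +1.84 − (+1.23) = +0.61 V, n = 4.
Overall: 4 Co³⁺(aq) + 2 H₂O(l) → 4 Co²⁺(aq) + O₂(g) + 4 H⁺(aq)
Q = [Co²⁺]^4·P(O₂)·[H⁺]^4 / ([Co³⁺]^4); log Q = 5.938.
E = E° − (0.0592/n) log Q = +0.61 − (0.0592/4)(5.938) = +0.522 V.

+0.522 V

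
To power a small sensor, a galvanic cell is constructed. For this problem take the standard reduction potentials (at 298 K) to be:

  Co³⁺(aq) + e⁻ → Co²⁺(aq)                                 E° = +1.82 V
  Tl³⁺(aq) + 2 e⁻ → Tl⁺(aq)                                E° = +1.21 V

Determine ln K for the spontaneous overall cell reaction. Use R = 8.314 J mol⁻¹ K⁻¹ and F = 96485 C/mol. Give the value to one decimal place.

Cathode: Co³⁺/Co²⁺; anode: Tl³⁺/Tl⁺. E°cell = (+1.82) − (+1.21) = +0.61 V, with n = 2.
ΔG° = −nFE° = −RT ln K, so ln K = nFE°/(RT) = (2)(96485)(+0.61) / ((8.314)(298)) = 47.511.

47.5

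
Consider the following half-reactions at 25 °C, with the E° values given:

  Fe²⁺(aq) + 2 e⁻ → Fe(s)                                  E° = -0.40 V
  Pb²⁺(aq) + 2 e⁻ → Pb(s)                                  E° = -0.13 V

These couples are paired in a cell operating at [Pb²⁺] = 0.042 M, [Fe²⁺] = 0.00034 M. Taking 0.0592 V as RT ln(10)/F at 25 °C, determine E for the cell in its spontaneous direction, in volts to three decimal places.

+0.332 V

Pb²⁺/Pb is the cathode (higher E°), Fe²⁺/Fe the anode: E°cell = -0.13 − (-0.40) = +0.27 V, n = 2.
Overall: Pb²⁺(aq) + Fe(s) → Pb(s) + Fe²⁺(aq)
Q = [Fe²⁺] / ([Pb²⁺]); log Q = -2.092.
E = E° − (0.0592/n) log Q = +0.27 − (0.0592/2)(-2.092) = +0.332 V.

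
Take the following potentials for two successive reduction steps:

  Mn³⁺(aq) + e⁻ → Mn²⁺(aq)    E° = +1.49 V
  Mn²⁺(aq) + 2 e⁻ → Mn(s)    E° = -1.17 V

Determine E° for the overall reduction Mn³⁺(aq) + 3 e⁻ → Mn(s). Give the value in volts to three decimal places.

-0.283 V

Adding the free-energy changes (−nFE°) of the two steps gives −n₃FE°₃ = −n₁FE°₁ − n₂FE°₂.
E°₃ = (1×+1.49 + 2×-1.17) / 3 = (-0.850) / 3 = -0.283 V.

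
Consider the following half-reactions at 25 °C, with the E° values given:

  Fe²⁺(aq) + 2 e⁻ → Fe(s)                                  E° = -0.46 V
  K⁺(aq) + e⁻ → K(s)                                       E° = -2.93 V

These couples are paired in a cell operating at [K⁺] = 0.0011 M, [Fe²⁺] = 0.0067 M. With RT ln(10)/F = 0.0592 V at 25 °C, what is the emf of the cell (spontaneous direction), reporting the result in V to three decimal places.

+2.581 V

Fe²⁺/Fe is the cathode (higher E°), K⁺/K the anode: E°cell = -0.46 − (-2.93) = +2.47 V, n = 2.
Overall: Fe²⁺(aq) + 2 K(s) → Fe(s) + 2 K⁺(aq)
Q = [K⁺]^2 / ([Fe²⁺]); log Q = -3.743.
E = E° − (0.0592/n) log Q = +2.47 − (0.0592/2)(-3.743) = +2.581 V.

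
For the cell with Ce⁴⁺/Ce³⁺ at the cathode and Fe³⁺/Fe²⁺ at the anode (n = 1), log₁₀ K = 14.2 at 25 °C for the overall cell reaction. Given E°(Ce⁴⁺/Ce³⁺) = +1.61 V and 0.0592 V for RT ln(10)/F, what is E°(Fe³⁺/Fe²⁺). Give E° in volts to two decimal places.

E°cell = (0.0592/n)·log K = (0.0592/1)(14.2) = +0.841 V.
Since Ce⁴⁺/Ce³⁺ is the cathode and Fe³⁺/Fe²⁺ the anode, E°cell = E°(Ce⁴⁺/Ce³⁺) − E°(Fe³⁺/Fe²⁺).
So E°(Fe³⁺/Fe²⁺) = E°(Ce⁴⁺/Ce³⁺) − E°cell = (+1.61) − (+0.841) = +0.77 V.

+0.77 V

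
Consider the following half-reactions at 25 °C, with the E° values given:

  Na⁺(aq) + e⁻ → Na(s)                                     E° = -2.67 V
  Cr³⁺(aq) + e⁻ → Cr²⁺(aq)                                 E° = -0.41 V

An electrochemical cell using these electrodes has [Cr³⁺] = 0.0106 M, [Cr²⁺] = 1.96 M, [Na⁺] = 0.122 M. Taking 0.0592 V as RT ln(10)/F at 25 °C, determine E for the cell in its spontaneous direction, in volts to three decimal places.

Cr³⁺/Cr²⁺ is the cathode (higher E°), Na⁺/Na the anode: E°cell = -0.41 − (-2.67) = +2.26 V, n = 1.
Overall: Cr³⁺(aq) + Na(s) → Cr²⁺(aq) + Na⁺(aq)
Q = [Cr²⁺]·[Na⁺] / ([Cr³⁺]); log Q = 1.353.
E = E° − (0.0592/n) log Q = +2.26 − (0.0592/1)(1.353) = +2.180 V.

+2.180 V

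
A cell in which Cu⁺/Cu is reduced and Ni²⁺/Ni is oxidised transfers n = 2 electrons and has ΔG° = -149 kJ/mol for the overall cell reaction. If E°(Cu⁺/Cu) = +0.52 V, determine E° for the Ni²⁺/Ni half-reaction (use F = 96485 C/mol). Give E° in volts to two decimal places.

E°cell = −ΔG°/(nF) = −(-149×10³)/((2)(96485)) = +0.772 V.
Since Cu⁺/Cu is the cathode and Ni²⁺/Ni the anode, E°cell = E°(Cu⁺/Cu) − E°(Ni²⁺/Ni).
So E°(Ni²⁺/Ni) = E°(Cu⁺/Cu) − E°cell = (+0.52) − (+0.772) = -0.25 V.

-0.25 V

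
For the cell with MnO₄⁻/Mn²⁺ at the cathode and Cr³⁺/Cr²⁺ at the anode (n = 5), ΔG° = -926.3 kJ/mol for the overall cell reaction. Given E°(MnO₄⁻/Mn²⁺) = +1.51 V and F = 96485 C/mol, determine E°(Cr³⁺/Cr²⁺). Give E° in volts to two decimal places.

E°cell = −ΔG°/(nF) = −(-926.3×10³)/((5)(96485)) = +1.920 V.
Since MnO₄⁻/Mn²⁺ is the cathode and Cr³⁺/Cr²⁺ the anode, E°cell = E°(MnO₄⁻/Mn²⁺) − E°(Cr³⁺/Cr²⁺).
So E°(Cr³⁺/Cr²⁺) = E°(MnO₄⁻/Mn²⁺) − E°cell = (+1.51) − (+1.920) = -0.41 V.

-0.41 V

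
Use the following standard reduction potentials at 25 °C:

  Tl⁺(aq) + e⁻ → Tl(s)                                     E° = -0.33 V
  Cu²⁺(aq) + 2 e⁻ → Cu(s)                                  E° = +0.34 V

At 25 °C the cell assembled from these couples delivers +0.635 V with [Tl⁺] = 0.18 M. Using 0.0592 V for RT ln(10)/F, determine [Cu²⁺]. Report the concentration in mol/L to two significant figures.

0.0021 M

Cu²⁺/Cu is the cathode, Tl⁺/Tl the anode: E°cell = +0.67 V, n = 2.
Overall reaction: Cu²⁺(aq) + 2 Tl(s) → Cu(s) + 2 Tl⁺(aq); Q = [Tl⁺]^2/[Cu²⁺]^1.
From E = E° − (0.0592/n) log Q: log Q = (E° − E)·n/0.0592 = (+0.67 − (+0.635))·2/0.0592 = 1.1824.
So 1·log[Cu²⁺] = 2·log(0.18) − log Q = -1.4895 − (1.1824) = -2.6719; [Cu²⁺] = 10^(-2.6719) ≈ 0.0021 M.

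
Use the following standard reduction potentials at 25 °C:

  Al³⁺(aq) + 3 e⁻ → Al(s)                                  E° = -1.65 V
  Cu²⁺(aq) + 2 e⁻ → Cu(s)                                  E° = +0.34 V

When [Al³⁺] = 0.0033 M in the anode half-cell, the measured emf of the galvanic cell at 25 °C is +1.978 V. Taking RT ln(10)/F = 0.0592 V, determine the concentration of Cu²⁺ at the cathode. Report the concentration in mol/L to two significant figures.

0.0087 M

Cu²⁺/Cu is the cathode, Al³⁺/Al the anode: E°cell = +1.99 V, n = 6.
Overall reaction: 3 Cu²⁺(aq) + 2 Al(s) → 3 Cu(s) + 2 Al³⁺(aq); Q = [Al³⁺]^2/[Cu²⁺]^3.
From E = E° − (0.0592/n) log Q: log Q = (E° − E)·n/0.0592 = (+1.99 − (+1.978))·6/0.0592 = 1.2162.
So 3·log[Cu²⁺] = 2·log(0.0033) − log Q = -4.9630 − (1.2162) = -6.1792; log[Cu²⁺] = -6.1792 / 3 = -2.0597; [Cu²⁺] = 10^(-2.0597) ≈ 0.0087 M.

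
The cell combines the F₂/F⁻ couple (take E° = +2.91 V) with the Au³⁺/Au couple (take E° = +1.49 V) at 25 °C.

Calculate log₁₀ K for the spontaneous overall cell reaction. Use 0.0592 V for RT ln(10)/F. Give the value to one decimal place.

Cathode: F₂/F⁻; anode: Au³⁺/Au. E°cell = +1.42 V, n = 6.
log K = nE°cell / 0.0592 = (6)(+1.42) / 0.0592 = 143.9.

143.9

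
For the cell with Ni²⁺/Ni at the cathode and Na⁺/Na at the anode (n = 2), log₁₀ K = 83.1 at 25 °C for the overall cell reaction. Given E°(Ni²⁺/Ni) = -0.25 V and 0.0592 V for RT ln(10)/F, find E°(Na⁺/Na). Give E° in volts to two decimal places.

E°cell = (0.0592/n)·log K = (0.0592/2)(83.1) = +2.460 V.
Since Ni²⁺/Ni is the cathode and Na⁺/Na the anode, E°cell = E°(Ni²⁺/Ni) − E°(Na⁺/Na).
So E°(Na⁺/Na) = E°(Ni²⁺/Ni) − E°cell = (-0.25) − (+2.460) = -2.71 V.

-2.71 V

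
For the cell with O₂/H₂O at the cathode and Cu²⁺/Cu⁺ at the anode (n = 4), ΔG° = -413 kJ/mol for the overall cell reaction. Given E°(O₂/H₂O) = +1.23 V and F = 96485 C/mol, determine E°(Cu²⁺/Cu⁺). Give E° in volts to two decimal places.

+0.16 V

E°cell = −ΔG°/(nF) = −(-413×10³)/((4)(96485)) = +1.070 V.
Since O₂/H₂O is the cathode and Cu²⁺/Cu⁺ the anode, E°cell = E°(O₂/H₂O) − E°(Cu²⁺/Cu⁺).
So E°(Cu²⁺/Cu⁺) = E°(O₂/H₂O) − E°cell = (+1.23) − (+1.070) = +0.16 V.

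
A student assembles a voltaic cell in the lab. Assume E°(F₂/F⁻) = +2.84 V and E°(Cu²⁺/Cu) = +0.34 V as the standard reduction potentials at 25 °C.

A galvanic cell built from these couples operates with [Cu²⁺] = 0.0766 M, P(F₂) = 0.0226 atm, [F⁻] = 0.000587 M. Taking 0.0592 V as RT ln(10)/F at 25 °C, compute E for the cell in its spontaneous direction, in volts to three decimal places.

+2.676 V

F₂/F⁻ is the cathode (higher E°), Cu²⁺/Cu the anode: E°cell = +2.84 − (+0.34) = +2.50 V, n = 2.
Overall: F₂(g) + Cu(s) → 2 F⁻(aq) + Cu²⁺(aq)
Q = [F⁻]^2·[Cu²⁺] / (P(F₂)); log Q = -5.933.
E = E° − (0.0592/n) log Q = +2.50 − (0.0592/2)(-5.933) = +2.676 V.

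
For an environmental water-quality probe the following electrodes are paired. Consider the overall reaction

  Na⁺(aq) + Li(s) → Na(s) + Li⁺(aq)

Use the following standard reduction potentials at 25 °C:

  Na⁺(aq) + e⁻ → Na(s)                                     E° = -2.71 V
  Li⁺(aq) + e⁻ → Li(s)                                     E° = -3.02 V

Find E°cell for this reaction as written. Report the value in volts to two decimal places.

The Na⁺/Na couple has the higher reduction potential, so it is the cathode; Li⁺/Li is oxidised at the anode.
E°cell = E°(cathode) − E°(anode) = (-2.71) − (-3.02) = +0.31 V.
Since E°cell > 0, the reaction is spontaneous under standard conditions.

+0.31 V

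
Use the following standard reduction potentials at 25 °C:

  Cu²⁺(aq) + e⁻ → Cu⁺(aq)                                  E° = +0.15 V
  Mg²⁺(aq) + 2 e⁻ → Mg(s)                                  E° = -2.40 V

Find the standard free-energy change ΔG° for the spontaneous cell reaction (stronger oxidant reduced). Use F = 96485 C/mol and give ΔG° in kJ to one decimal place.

-492.1 kJ

Cu²⁺/Cu⁺ (E° = +0.15 V) is the cathode; Mg²⁺/Mg (E° = -2.40 V) is the anode, so E°cell = +2.55 V.
Balancing electrons gives n = 2 (lcm of 1 and 2).
ΔG° = −nFE° = −(2)(96485)(+2.55) = -492,073 J = -492.1 kJ.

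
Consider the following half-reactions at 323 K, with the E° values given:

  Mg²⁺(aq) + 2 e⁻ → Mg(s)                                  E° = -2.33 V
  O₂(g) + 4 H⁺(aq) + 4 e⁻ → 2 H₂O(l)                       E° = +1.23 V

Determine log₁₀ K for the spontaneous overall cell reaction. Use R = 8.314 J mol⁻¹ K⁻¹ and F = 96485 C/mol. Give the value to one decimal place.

Cathode: O₂/H₂O; anode: Mg²⁺/Mg. E°cell = (+1.23) − (-2.33) = +3.56 V, with n = 4.
ΔG° = −nFE° = −RT ln K, so ln K = nFE°/(RT) = (4)(96485)(+3.56) / ((8.314)(323)) = 511.631.
log₁₀ K = 511.631 / ln 10 = 222.2.

222.2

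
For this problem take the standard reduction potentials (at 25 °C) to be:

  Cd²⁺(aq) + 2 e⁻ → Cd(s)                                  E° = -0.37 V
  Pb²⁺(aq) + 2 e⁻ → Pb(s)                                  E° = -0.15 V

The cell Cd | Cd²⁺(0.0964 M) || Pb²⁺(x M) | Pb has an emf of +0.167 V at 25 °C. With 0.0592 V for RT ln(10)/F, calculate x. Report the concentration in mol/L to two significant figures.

Pb²⁺/Pb is the cathode, Cd²⁺/Cd the anode: E°cell = +0.22 V, n = 2.
Overall reaction: Pb²⁺(aq) + Cd(s) → Pb(s) + Cd²⁺(aq); Q = [Cd²⁺]^1/[Pb²⁺]^1.
From E = E° − (0.0592/n) log Q: log Q = (E° − E)·n/0.0592 = (+0.22 − (+0.167))·2/0.0592 = 1.7905.
So 1·log[Pb²⁺] = 1·log(0.0964) − log Q = -1.0159 − (1.7905) = -2.8064; [Pb²⁺] = 10^(-2.8064) ≈ 0.0016 M.

0.0016 M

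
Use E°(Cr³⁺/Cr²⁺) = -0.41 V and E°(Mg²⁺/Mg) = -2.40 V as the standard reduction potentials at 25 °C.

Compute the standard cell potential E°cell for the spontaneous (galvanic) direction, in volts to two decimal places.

+1.99 V

The Cr³⁺/Cr²⁺ couple has the higher reduction potential, so it is the cathode; Mg²⁺/Mg is oxidised at the anode.
E°cell = E°(cathode) − E°(anode) = (-0.41) − (-2.40) = +1.99 V.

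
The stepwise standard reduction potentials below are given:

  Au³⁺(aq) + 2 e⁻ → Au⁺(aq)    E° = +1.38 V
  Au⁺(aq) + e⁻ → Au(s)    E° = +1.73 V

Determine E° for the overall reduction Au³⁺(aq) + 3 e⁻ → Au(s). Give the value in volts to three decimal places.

Since ΔG° = −nFE° is additive over sequential reductions, n₃E°₃ = n₁E°₁ + n₂E°₂.
E°₃ = (2×+1.38 + 1×+1.73) / 3 = (+4.490) / 3 = +1.497 V.
Simply averaging or adding the two E° values would be wrong; the electron-weighted sum is required.

+1.497 V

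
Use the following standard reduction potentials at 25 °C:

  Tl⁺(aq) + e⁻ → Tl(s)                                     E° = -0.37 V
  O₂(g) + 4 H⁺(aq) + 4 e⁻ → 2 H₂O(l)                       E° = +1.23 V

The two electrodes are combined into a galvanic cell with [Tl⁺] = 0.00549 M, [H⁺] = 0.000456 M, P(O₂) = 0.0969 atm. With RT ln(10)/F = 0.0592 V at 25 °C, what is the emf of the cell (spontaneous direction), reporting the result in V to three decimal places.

+1.521 V

O₂/H₂O is the cathode (higher E°), Tl⁺/Tl the anode: E°cell = +1.23 − (-0.37) = +1.60 V, n = 4.
Overall: O₂(g) + 4 H⁺(aq) + 4 Tl(s) → 2 H₂O(l) + 4 Tl⁺(aq)
Q = [Tl⁺]^4 / (P(O₂)·[H⁺]^4); log Q = 5.336.
E = E° − (0.0592/n) log Q = +1.60 − (0.0592/4)(5.336) = +1.521 V.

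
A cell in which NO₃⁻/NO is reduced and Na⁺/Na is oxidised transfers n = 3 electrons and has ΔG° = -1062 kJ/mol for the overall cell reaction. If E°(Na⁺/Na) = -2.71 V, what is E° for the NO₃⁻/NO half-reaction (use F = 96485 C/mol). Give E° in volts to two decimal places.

E°cell = −ΔG°/(nF) = −(-1062×10³)/((3)(96485)) = +3.669 V.
Since NO₃⁻/NO is the cathode and Na⁺/Na the anode, E°cell = E°(NO₃⁻/NO) − E°(Na⁺/Na).
So E°(NO₃⁻/NO) = E°cell + E°(Na⁺/Na) = +3.669 + (-2.71) = +0.96 V.

+0.96 V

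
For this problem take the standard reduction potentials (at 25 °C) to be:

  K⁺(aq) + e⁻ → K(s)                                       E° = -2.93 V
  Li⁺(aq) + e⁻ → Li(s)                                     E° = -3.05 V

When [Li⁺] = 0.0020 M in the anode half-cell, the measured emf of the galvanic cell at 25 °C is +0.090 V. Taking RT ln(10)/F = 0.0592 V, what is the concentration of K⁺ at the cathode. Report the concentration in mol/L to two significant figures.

K⁺/K is the cathode, Li⁺/Li the anode: E°cell = +0.12 V, n = 1.
Overall reaction: K⁺(aq) + Li(s) → K(s) + Li⁺(aq); Q = [Li⁺]^1/[K⁺]^1.
From E = E° − (0.0592/n) log Q: log Q = (E° − E)·n/0.0592 = (+0.12 − (+0.090))·1/0.0592 = 0.5068.
So 1·log[K⁺] = 1·log(0.002) − log Q = -2.6990 − (0.5068) = -3.2058; [K⁺] = 10^(-3.2058) ≈ 0.00062 M.

0.00062 M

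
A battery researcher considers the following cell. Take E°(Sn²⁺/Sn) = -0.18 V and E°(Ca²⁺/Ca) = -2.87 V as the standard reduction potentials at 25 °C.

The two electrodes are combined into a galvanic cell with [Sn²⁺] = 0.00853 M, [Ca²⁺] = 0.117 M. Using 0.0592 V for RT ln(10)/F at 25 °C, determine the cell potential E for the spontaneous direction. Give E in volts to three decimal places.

+2.656 V

Sn²⁺/Sn is the cathode (higher E°), Ca²⁺/Ca the anode: E°cell = -0.18 − (-2.87) = +2.69 V, n = 2.
Overall: Sn²⁺(aq) + Ca(s) → Sn(s) + Ca²⁺(aq)
Q = [Ca²⁺] / ([Sn²⁺]); log Q = 1.137.
E = E° − (0.0592/n) log Q = +2.69 − (0.0592/2)(1.137) = +2.656 V.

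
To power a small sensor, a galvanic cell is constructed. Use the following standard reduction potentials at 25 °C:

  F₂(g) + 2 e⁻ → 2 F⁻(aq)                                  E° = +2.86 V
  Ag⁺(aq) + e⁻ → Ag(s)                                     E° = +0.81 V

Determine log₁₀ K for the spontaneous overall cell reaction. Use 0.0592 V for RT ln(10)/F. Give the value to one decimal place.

69.3

Cathode: F₂/F⁻; anode: Ag⁺/Ag. E°cell = +2.05 V, n = 2.
log K = nE°cell / 0.0592 = (2)(+2.05) / 0.0592 = 69.3.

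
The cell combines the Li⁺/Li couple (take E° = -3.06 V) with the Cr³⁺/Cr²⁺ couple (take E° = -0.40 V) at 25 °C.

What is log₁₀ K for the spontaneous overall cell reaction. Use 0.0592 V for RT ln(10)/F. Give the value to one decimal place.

44.9

Cathode: Cr³⁺/Cr²⁺; anode: Li⁺/Li. E°cell = +2.66 V, n = 1.
log K = nE°cell / 0.0592 = (1)(+2.66) / 0.0592 = 44.9.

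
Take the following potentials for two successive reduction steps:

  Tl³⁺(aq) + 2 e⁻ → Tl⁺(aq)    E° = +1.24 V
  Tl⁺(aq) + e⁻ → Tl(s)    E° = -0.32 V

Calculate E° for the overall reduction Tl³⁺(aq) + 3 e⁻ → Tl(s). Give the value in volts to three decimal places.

+0.720 V

Adding the free-energy changes (−nFE°) of the two steps gives −n₃FE°₃ = −n₁FE°₁ − n₂FE°₂.
E°₃ = (2×+1.24 + 1×-0.32) / 3 = (+2.160) / 3 = +0.720 V.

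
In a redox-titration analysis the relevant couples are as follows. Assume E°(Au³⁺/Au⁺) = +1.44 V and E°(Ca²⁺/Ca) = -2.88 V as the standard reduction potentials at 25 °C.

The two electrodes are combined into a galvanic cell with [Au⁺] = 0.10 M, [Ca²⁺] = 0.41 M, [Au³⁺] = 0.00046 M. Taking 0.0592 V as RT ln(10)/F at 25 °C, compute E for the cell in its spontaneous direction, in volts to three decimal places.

Au³⁺/Au⁺ is the cathode (higher E°), Ca²⁺/Ca the anode: E°cell = +1.44 − (-2.88) = +4.32 V, n = 2.
Overall: Au³⁺(aq) + Ca(s) → Au⁺(aq) + Ca²⁺(aq)
Q = [Au⁺]·[Ca²⁺] / ([Au³⁺]); log Q = 1.950.
E = E° − (0.0592/n) log Q = +4.32 − (0.0592/2)(1.950) = +4.262 V.

+4.262 V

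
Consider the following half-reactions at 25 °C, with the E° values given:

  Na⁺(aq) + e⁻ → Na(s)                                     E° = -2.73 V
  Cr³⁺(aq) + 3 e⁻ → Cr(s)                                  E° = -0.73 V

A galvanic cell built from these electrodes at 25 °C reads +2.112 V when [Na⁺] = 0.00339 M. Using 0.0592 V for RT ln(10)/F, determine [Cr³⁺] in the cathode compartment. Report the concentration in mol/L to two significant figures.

Cr³⁺/Cr is the cathode, Na⁺/Na the anode: E°cell = +2.00 V, n = 3.
Overall reaction: Cr³⁺(aq) + 3 Na(s) → Cr(s) + 3 Na⁺(aq); Q = [Na⁺]^3/[Cr³⁺]^1.
From E = E° − (0.0592/n) log Q: log Q = (E° − E)·n/0.0592 = (+2.00 − (+2.112))·3/0.0592 = -5.6757.
So 1·log[Cr³⁺] = 3·log(0.00339) − log Q = -7.4094 − (-5.6757) = -1.7337; [Cr³⁺] = 10^(-1.7337) ≈ 0.018 M.

0.018 M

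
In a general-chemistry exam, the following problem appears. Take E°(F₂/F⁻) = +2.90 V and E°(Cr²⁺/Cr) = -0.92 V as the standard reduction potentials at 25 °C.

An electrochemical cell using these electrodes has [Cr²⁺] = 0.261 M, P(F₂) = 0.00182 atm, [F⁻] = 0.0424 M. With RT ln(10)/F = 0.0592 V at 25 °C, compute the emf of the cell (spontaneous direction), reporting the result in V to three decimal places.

+3.837 V

F₂/F⁻ is the cathode (higher E°), Cr²⁺/Cr the anode: E°cell = +2.90 − (-0.92) = +3.82 V, n = 2.
Overall: F₂(g) + Cr(s) → 2 F⁻(aq) + Cr²⁺(aq)
Q = [F⁻]^2·[Cr²⁺] / (P(F₂)); log Q = -0.589.
E = E° − (0.0592/n) log Q = +3.82 − (0.0592/2)(-0.589) = +3.837 V.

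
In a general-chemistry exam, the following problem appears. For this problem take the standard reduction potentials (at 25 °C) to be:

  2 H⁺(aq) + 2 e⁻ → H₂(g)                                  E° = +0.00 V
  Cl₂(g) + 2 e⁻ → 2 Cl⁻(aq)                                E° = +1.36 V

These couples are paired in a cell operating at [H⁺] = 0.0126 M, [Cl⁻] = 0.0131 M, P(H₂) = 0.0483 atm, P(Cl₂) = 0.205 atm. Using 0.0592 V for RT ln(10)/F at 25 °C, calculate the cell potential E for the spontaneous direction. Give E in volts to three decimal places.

Cl₂/Cl⁻ is the cathode (higher E°), H⁺/H₂ the anode: E°cell = +1.36 − (+0.00) = +1.36 V, n = 2.
Overall: Cl₂(g) + H₂(g) → 2 Cl⁻(aq) + 2 H⁺(aq)
Q = [Cl⁻]^2·[H⁺]^2 / (P(Cl₂)·P(H₂)); log Q = -5.560.
E = E° − (0.0592/n) log Q = +1.36 − (0.0592/2)(-5.560) = +1.525 V.

+1.525 V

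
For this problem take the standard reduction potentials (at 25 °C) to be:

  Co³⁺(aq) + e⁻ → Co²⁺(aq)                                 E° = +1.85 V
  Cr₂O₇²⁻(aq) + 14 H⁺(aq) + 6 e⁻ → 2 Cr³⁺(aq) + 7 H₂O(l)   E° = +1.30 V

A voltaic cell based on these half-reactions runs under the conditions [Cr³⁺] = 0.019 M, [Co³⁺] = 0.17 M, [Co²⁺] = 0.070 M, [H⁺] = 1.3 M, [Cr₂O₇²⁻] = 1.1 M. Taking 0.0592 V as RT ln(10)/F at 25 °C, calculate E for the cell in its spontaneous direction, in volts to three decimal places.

Co³⁺/Co²⁺ is the cathode (higher E°), Cr₂O₇²⁻/Cr³⁺ the anode: E°cell = +1.85 − (+1.30) = +0.55 V, n = 6.
Overall: 6 Co³⁺(aq) + 2 Cr³⁺(aq) + 7 H₂O(l) → 6 Co²⁺(aq) + Cr₂O₇²⁻(aq) + 14 H⁺(aq)
Q = [Co²⁺]^6·[Cr₂O₇²⁻]·[H⁺]^14 / ([Co³⁺]^6·[Cr³⁺]^2); log Q = 2.767.
E = E° − (0.0592/n) log Q = +0.55 − (0.0592/6)(2.767) = +0.523 V.

+0.523 V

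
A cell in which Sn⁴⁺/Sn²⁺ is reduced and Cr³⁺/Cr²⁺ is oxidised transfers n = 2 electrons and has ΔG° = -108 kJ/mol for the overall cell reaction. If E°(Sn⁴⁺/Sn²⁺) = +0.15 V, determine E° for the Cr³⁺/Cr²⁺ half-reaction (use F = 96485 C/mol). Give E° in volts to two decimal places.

-0.41 V

E°cell = −ΔG°/(nF) = −(-108×10³)/((2)(96485)) = +0.560 V.
Since Sn⁴⁺/Sn²⁺ is the cathode and Cr³⁺/Cr²⁺ the anode, E°cell = E°(Sn⁴⁺/Sn²⁺) − E°(Cr³⁺/Cr²⁺).
So E°(Cr³⁺/Cr²⁺) = E°(Sn⁴⁺/Sn²⁺) − E°cell = (+0.15) − (+0.560) = -0.41 V.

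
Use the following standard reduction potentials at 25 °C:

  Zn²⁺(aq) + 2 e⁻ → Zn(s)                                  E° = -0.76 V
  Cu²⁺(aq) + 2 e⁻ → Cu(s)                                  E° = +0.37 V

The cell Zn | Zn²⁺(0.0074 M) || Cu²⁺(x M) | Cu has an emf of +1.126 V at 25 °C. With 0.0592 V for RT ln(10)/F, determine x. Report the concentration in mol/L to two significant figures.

0.0054 M

Cu²⁺/Cu is the cathode, Zn²⁺/Zn the anode: E°cell = +1.13 V, n = 2.
Overall reaction: Cu²⁺(aq) + Zn(s) → Cu(s) + Zn²⁺(aq); Q = [Zn²⁺]^1/[Cu²⁺]^1.
From E = E° − (0.0592/n) log Q: log Q = (E° − E)·n/0.0592 = (+1.13 − (+1.126))·2/0.0592 = 0.1351.
So 1·log[Cu²⁺] = 1·log(0.0074) − log Q = -2.1308 − (0.1351) = -2.2659; [Cu²⁺] = 10^(-2.2659) ≈ 0.0054 M.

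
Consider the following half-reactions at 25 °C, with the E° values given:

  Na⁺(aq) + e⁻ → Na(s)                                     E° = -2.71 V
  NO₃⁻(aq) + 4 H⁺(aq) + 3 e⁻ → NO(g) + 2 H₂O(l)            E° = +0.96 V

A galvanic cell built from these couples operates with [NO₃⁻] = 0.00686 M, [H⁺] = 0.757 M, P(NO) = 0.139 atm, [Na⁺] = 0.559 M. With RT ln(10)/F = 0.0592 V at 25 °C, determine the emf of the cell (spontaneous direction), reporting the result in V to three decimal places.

+3.650 V

NO₃⁻/NO is the cathode (higher E°), Na⁺/Na the anode: E°cell = +0.96 − (-2.71) = +3.67 V, n = 3.
Overall: NO₃⁻(aq) + 4 H⁺(aq) + 3 Na(s) → NO(g) + 2 H₂O(l) + 3 Na⁺(aq)
Q = P(NO)·[Na⁺]^3 / ([NO₃⁻]·[H⁺]^4); log Q = 1.033.
E = E° − (0.0592/n) log Q = +3.67 − (0.0592/3)(1.033) = +3.650 V.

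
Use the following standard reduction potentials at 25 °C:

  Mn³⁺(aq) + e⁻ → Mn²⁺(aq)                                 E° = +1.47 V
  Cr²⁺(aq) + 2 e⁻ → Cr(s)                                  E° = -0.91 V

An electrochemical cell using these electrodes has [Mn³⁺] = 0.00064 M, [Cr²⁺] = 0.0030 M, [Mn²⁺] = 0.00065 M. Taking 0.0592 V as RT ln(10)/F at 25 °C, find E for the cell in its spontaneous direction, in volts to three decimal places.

+2.454 V

Mn³⁺/Mn²⁺ is the cathode (higher E°), Cr²⁺/Cr the anode: E°cell = +1.47 − (-0.91) = +2.38 V, n = 2.
Overall: 2 Mn³⁺(aq) + Cr(s) → 2 Mn²⁺(aq) + Cr²⁺(aq)
Q = [Mn²⁺]^2·[Cr²⁺] / ([Mn³⁺]^2); log Q = -2.509.
E = E° − (0.0592/n) log Q = +2.38 − (0.0592/2)(-2.509) = +2.454 V.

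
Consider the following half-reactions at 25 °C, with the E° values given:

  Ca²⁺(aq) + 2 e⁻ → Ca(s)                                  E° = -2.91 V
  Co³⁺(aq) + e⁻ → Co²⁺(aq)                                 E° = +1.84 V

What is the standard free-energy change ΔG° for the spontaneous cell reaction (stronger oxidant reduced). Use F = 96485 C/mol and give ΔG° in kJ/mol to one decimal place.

Co³⁺/Co²⁺ (E° = +1.84 V) is the cathode; Ca²⁺/Ca (E° = -2.91 V) is the anode, so E°cell = +4.75 V.
Balancing electrons gives n = 2 (lcm of 1 and 2).
ΔG° = −nFE° = −(2)(96485)(+4.75) = -916,608 J = -916.6 kJ/mol.

-916.6 kJ/mol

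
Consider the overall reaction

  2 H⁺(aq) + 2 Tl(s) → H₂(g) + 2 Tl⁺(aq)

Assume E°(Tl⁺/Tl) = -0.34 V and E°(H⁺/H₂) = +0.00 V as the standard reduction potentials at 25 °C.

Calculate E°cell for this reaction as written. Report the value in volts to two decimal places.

+0.34 V

The H⁺/H₂ couple has the higher reduction potential, so it is the cathode; Tl⁺/Tl is oxidised at the anode.
E°cell = E°(cathode) − E°(anode) = (+0.00) − (-0.34) = +0.34 V.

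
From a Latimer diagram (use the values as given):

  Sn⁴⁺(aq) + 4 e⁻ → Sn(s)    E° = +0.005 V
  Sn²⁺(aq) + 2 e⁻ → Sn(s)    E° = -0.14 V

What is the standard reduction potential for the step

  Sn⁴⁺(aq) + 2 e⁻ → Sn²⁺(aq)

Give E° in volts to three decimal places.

+0.150 V

Sequential free energies add, so n₃E°₃ = n₁E°₁ + n₂E°₂.
With n₃ = 4, and the known step contributing 2×(-0.14) V, the unknown satisfies 2·E° = 4×(+0.005) − 2×(-0.14) = +0.300.
E° = +0.300 / 2 = +0.150 V.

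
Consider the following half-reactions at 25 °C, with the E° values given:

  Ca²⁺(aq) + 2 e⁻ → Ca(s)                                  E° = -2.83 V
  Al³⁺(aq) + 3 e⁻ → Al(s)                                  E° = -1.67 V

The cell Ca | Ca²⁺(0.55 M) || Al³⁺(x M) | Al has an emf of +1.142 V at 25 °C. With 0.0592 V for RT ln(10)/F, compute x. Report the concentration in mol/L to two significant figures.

0.050 M

Al³⁺/Al is the cathode, Ca²⁺/Ca the anode: E°cell = +1.16 V, n = 6.
Overall reaction: 2 Al³⁺(aq) + 3 Ca(s) → 2 Al(s) + 3 Ca²⁺(aq); Q = [Ca²⁺]^3/[Al³⁺]^2.
From E = E° − (0.0592/n) log Q: log Q = (E° − E)·n/0.0592 = (+1.16 − (+1.142))·6/0.0592 = 1.8243.
So 2·log[Al³⁺] = 3·log(0.55) − log Q = -0.7789 − (1.8243) = -2.6032; log[Al³⁺] = -2.6032 / 2 = -1.3016; [Al³⁺] = 10^(-1.3016) ≈ 0.050 M.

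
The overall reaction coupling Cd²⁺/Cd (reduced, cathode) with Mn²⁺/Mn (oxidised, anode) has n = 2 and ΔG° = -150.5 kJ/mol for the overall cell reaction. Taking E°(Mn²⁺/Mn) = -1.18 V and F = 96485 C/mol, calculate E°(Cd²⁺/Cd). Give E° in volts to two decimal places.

E°cell = −ΔG°/(nF) = −(-150.5×10³)/((2)(96485)) = +0.780 V.
Since Cd²⁺/Cd is the cathode and Mn²⁺/Mn the anode, E°cell = E°(Cd²⁺/Cd) − E°(Mn²⁺/Mn).
So E°(Cd²⁺/Cd) = E°cell + E°(Mn²⁺/Mn) = +0.780 + (-1.18) = -0.40 V.

-0.40 V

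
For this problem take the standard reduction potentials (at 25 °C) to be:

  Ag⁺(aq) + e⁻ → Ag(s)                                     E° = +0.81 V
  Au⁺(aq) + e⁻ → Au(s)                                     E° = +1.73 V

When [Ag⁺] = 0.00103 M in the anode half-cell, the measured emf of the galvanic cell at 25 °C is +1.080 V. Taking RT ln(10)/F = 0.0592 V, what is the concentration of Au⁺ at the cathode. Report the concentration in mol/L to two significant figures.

0.52 M

Au⁺/Au is the cathode, Ag⁺/Ag the anode: E°cell = +0.92 V, n = 1.
Overall reaction: Au⁺(aq) + Ag(s) → Au(s) + Ag⁺(aq); Q = [Ag⁺]^1/[Au⁺]^1.
From E = E° − (0.0592/n) log Q: log Q = (E° − E)·n/0.0592 = (+0.92 − (+1.080))·1/0.0592 = -2.7027.
So 1·log[Au⁺] = 1·log(0.00103) − log Q = -2.9872 − (-2.7027) = -0.2845; [Au⁺] = 10^(-0.2845) ≈ 0.52 M.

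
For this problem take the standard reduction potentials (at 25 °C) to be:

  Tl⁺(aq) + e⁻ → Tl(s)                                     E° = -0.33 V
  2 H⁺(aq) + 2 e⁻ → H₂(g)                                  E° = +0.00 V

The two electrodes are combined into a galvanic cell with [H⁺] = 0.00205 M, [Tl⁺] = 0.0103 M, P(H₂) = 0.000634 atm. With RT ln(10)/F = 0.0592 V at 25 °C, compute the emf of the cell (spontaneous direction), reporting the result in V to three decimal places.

+0.383 V

H⁺/H₂ is the cathode (higher E°), Tl⁺/Tl the anode: E°cell = +0.00 − (-0.33) = +0.33 V, n = 2.
Overall: 2 H⁺(aq) + 2 Tl(s) → H₂(g) + 2 Tl⁺(aq)
Q = P(H₂)·[Tl⁺]^2 / ([H⁺]^2); log Q = -1.796.
E = E° − (0.0592/n) log Q = +0.33 − (0.0592/2)(-1.796) = +0.383 V.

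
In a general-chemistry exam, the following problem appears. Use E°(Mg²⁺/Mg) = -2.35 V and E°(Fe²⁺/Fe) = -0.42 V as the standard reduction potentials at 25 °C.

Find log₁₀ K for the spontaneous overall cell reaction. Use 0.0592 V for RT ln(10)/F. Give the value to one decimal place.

65.2

Cathode: Fe²⁺/Fe; anode: Mg²⁺/Mg. E°cell = +1.93 V, n = 2.
log K = nE°cell / 0.0592 = (2)(+1.93) / 0.0592 = 65.2.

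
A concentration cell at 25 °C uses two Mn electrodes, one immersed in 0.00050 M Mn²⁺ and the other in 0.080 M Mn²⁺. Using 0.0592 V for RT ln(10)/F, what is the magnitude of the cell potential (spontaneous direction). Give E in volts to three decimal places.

+0.065 V

For a concentration cell E°cell = 0. The 0.080 M side is the cathode (reduction is favoured where [Mn²⁺] is higher).
With n = 2, E = −(0.0592/2) log([Mn²⁺]ₐₙ/[Mn²⁺]꜀ₐₜ) = −(0.0592/2) log(0.0005/0.08) = −(0.0592/2)(-2.204) = +0.065 V.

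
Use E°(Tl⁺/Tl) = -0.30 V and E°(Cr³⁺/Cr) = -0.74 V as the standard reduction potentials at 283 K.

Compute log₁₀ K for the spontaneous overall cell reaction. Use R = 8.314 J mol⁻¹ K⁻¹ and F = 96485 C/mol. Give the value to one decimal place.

Cathode: Tl⁺/Tl; anode: Cr³⁺/Cr. E°cell = (-0.30) − (-0.74) = +0.44 V, with n = 3.
ΔG° = −nFE° = −RT ln K, so ln K = nFE°/(RT) = (3)(96485)(+0.44) / ((8.314)(283)) = 54.130.
log₁₀ K = 54.130 / ln 10 = 23.5.

23.5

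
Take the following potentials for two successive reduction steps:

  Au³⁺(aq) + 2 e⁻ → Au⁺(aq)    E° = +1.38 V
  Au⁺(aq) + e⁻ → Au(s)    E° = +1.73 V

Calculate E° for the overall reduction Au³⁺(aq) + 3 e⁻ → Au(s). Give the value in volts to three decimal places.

Since ΔG° = −nFE° is additive over sequential reductions, n₃E°₃ = n₁E°₁ + n₂E°₂.
E°₃ = (2×+1.38 + 1×+1.73) / 3 = (+4.490) / 3 = +1.497 V.

+1.497 V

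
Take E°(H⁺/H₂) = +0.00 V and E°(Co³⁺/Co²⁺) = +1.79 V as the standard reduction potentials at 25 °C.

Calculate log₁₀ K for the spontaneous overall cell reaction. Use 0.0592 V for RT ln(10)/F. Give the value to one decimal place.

60.5

Cathode: Co³⁺/Co²⁺; anode: H⁺/H₂. E°cell = +1.79 V, n = 2.
log K = nE°cell / 0.0592 = (2)(+1.79) / 0.0592 = 60.5.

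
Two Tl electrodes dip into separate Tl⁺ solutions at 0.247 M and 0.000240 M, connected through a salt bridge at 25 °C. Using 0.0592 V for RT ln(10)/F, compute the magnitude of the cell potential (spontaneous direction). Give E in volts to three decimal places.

+0.178 V

For a concentration cell E°cell = 0. The 0.247 M side is the cathode (reduction is favoured where [Tl⁺] is higher).
With n = 1, E = −(0.0592/1) log([Tl⁺]ₐₙ/[Tl⁺]꜀ₐₜ) = −(0.0592/1) log(0.00024/0.247) = −(0.0592/1)(-3.012) = +0.178 V.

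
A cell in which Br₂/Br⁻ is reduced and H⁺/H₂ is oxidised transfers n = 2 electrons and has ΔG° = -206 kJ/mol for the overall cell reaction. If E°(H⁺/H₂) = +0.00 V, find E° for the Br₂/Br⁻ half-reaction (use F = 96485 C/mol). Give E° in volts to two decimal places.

E°cell = −ΔG°/(nF) = −(-206×10³)/((2)(96485)) = +1.068 V.
Since Br₂/Br⁻ is the cathode and H⁺/H₂ the anode, E°cell = E°(Br₂/Br⁻) − E°(H⁺/H₂).
So E°(Br₂/Br⁻) = E°cell + E°(H⁺/H₂) = +1.068 + (+0.00) = +1.07 V.

+1.07 V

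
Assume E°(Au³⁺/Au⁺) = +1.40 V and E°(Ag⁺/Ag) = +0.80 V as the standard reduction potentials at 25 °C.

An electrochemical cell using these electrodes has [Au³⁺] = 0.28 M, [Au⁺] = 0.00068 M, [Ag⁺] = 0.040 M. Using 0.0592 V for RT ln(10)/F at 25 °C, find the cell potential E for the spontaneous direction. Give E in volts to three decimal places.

+0.760 V

Au³⁺/Au⁺ is the cathode (higher E°), Ag⁺/Ag the anode: E°cell = +1.40 − (+0.80) = +0.60 V, n = 2.
Overall: Au³⁺(aq) + 2 Ag(s) → Au⁺(aq) + 2 Ag⁺(aq)
Q = [Au⁺]·[Ag⁺]^2 / ([Au³⁺]); log Q = -5.411.
E = E° − (0.0592/n) log Q = +0.60 − (0.0592/2)(-5.411) = +0.760 V.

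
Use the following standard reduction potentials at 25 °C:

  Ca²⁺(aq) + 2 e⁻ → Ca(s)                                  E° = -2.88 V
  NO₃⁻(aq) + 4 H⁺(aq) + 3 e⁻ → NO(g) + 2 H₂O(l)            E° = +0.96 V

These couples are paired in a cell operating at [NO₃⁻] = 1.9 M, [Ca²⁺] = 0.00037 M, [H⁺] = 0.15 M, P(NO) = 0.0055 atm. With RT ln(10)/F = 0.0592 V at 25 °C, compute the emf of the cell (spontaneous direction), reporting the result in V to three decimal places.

NO₃⁻/NO is the cathode (higher E°), Ca²⁺/Ca the anode: E°cell = +0.96 − (-2.88) = +3.84 V, n = 6.
Overall: 2 NO₃⁻(aq) + 8 H⁺(aq) + 3 Ca(s) → 2 NO(g) + 4 H₂O(l) + 3 Ca²⁺(aq)
Q = P(NO)^2·[Ca²⁺]^3 / ([NO₃⁻]^2·[H⁺]^8); log Q = -8.781.
E = E° − (0.0592/n) log Q = +3.84 − (0.0592/6)(-8.781) = +3.927 V.

+3.927 V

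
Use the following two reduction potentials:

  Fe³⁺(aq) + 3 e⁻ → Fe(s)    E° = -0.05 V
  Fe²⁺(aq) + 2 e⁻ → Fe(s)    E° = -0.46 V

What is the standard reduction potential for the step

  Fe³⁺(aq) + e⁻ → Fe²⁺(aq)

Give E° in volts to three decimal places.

+0.770 V

Sequential free energies add, so n₃E°₃ = n₁E°₁ + n₂E°₂.
With n₃ = 3, and the known step contributing 2×(-0.46) V, the unknown satisfies 1·E° = 3×(-0.05) − 2×(-0.46) = +0.770.
E° = +0.770 / 1 = +0.770 V.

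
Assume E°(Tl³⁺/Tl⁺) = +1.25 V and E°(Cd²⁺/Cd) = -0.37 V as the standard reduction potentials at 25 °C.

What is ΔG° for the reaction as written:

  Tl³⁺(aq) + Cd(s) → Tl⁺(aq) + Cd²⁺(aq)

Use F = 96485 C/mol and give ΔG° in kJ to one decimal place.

-312.6 kJ

As written, Tl³⁺/Tl⁺ is reduced (cathode) and Cd²⁺/Cd is oxidised (anode), so E°cell = (+1.25) − (-0.37) = +1.62 V.
Balancing electrons gives n = 2.
ΔG° = −nFE° = −(2)(96485)(+1.62) = -312,611 J = -312.6 kJ.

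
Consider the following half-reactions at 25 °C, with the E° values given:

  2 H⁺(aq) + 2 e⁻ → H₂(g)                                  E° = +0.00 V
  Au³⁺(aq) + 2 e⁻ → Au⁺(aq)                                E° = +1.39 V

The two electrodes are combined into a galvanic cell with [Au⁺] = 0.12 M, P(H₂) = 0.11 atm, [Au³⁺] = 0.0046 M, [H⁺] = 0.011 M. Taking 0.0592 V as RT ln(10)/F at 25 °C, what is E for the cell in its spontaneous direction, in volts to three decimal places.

Au³⁺/Au⁺ is the cathode (higher E°), H⁺/H₂ the anode: E°cell = +1.39 − (+0.00) = +1.39 V, n = 2.
Overall: Au³⁺(aq) + H₂(g) → Au⁺(aq) + 2 H⁺(aq)
Q = [Au⁺]·[H⁺]^2 / ([Au³⁺]·P(H₂)); log Q = -1.542.
E = E° − (0.0592/n) log Q = +1.39 − (0.0592/2)(-1.542) = +1.436 V.

+1.436 V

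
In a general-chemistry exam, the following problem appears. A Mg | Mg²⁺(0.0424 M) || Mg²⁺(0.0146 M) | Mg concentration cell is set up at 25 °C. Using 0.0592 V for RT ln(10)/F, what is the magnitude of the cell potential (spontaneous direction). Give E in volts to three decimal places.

+0.014 V

For a concentration cell E°cell = 0. The 0.0424 M side is the cathode (reduction is favoured where [Mg²⁺] is higher).
With n = 2, E = −(0.0592/2) log([Mg²⁺]ₐₙ/[Mg²⁺]꜀ₐₜ) = −(0.0592/2) log(0.0146/0.0424) = −(0.0592/2)(-0.463) = +0.014 V.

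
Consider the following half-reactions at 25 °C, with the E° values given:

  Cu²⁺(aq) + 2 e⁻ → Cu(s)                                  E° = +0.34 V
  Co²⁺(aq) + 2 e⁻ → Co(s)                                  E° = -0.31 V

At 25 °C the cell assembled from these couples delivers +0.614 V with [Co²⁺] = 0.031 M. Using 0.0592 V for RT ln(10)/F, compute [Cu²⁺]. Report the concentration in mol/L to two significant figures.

0.0019 M

Cu²⁺/Cu is the cathode, Co²⁺/Co the anode: E°cell = +0.65 V, n = 2.
Overall reaction: Cu²⁺(aq) + Co(s) → Cu(s) + Co²⁺(aq); Q = [Co²⁺]^1/[Cu²⁺]^1.
From E = E° − (0.0592/n) log Q: log Q = (E° − E)·n/0.0592 = (+0.65 − (+0.614))·2/0.0592 = 1.2162.
So 1·log[Cu²⁺] = 1·log(0.031) − log Q = -1.5086 − (1.2162) = -2.7248; [Cu²⁺] = 10^(-2.7248) ≈ 0.0019 M.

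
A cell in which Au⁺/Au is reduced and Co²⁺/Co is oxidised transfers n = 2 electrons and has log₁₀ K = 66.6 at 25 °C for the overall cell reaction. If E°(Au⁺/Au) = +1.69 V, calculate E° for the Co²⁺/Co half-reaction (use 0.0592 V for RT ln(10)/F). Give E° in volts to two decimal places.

-0.28 V

E°cell = (0.0592/n)·log K = (0.0592/2)(66.6) = +1.971 V.
Since Au⁺/Au is the cathode and Co²⁺/Co the anode, E°cell = E°(Au⁺/Au) − E°(Co²⁺/Co).
So E°(Co²⁺/Co) = E°(Au⁺/Au) − E°cell = (+1.69) − (+1.971) = -0.28 V.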